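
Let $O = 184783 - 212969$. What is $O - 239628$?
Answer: $-267814$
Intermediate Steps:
$O = -28186$ ($O = 184783 - 212969 = -28186$)
$O - 239628 = -28186 - 239628 = -267814$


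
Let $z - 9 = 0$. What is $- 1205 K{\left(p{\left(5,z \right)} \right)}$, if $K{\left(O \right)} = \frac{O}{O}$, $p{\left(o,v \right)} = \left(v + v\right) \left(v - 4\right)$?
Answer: $-1205$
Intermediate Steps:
$z = 9$ ($z = 9 + 0 = 9$)
$p{\left(o,v \right)} = 2 v \left(-4 + v\right)$
$K{\left(O \right)} = 1$
$- 1205 K{\left(p{\left(5,z \right)} \right)} = \left(-1205\right) 1 = -1205$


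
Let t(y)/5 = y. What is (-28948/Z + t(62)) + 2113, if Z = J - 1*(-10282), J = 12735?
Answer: 55741243/23017 ≈ 2421.7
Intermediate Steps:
t(y) = 5*y
Z = 23017 (Z = 12735 - 1*(-10282) = 12735 + 10282 = 23017)
(-28948/Z + t(62)) + 2113 = (-28948/23017 + 5*62) + 2113 = (-28948*1/23017 + 310) + 2113 = (-28948/23017 + 310) + 2113 = 7106322/23017 + 2113 = 55741243/23017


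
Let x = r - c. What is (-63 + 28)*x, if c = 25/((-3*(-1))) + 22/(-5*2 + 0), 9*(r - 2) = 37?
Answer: 7/9 ≈ 0.77778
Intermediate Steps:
r = 55/9 (r = 2 + (⅑)*37 = 2 + 37/9 = 55/9 ≈ 6.1111)
c = 92/15 (c = 25/3 + 22/(-10 + 0) = 25*(⅓) + 22/(-10) = 25/3 + 22*(-⅒) = 25/3 - 11/5 = 92/15 ≈ 6.1333)
x = -1/45 (x = 55/9 - 1*92/15 = 55/9 - 92/15 = -1/45 ≈ -0.022222)
(-63 + 28)*x = (-63 + 28)*(-1/45) = -35*(-1/45) = 7/9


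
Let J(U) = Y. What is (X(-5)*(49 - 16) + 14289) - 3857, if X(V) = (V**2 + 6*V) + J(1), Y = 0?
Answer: 10267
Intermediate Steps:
J(U) = 0
X(V) = V**2 + 6*V (X(V) = (V**2 + 6*V) + 0 = V**2 + 6*V)
(X(-5)*(49 - 16) + 14289) - 3857 = ((-5*(6 - 5))*(49 - 16) + 14289) - 3857 = (-5*1*33 + 14289) - 3857 = (-5*33 + 14289) - 3857 = (-165 + 14289) - 3857 = 14124 - 3857 = 10267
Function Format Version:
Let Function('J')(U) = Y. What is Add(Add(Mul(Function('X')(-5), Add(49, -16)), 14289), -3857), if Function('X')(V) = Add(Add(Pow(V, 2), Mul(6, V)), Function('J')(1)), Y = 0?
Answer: 10267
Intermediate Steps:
Function('J')(U) = 0
Function('X')(V) = Add(Pow(V, 2), Mul(6, V)) (Function('X')(V) = Add(Add(Pow(V, 2), Mul(6, V)), 0) = Add(Pow(V, 2), Mul(6, V)))
Add(Add(Mul(Function('X')(-5), Add(49, -16)), 14289), -3857) = Add(Add(Mul(Mul(-5, Add(6, -5)), Add(49, -16)), 14289), -3857) = Add(Add(Mul(Mul(-5, 1), 33), 14289), -3857) = Add(Add(Mul(-5, 33), 14289), -3857) = Add(Add(-165, 14289), -3857) = Add(14124, -3857) = 10267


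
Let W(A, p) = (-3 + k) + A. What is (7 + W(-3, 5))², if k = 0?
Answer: 1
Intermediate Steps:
W(A, p) = -3 + A (W(A, p) = (-3 + 0) + A = -3 + A)
(7 + W(-3, 5))² = (7 + (-3 - 3))² = (7 - 6)² = 1² = 1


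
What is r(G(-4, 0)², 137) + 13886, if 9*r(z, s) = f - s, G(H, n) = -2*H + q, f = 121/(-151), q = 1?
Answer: 2094474/151 ≈ 13871.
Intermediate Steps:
f = -121/151 (f = 121*(-1/151) = -121/151 ≈ -0.80132)
G(H, n) = 1 - 2*H (G(H, n) = -2*H + 1 = 1 - 2*H)
r(z, s) = -121/1359 - s/9 (r(z, s) = (-121/151 - s)/9 = -121/1359 - s/9)
r(G(-4, 0)², 137) + 13886 = (-121/1359 - ⅑*137) + 13886 = (-121/1359 - 137/9) + 13886 = -2312/151 + 13886 = 2094474/151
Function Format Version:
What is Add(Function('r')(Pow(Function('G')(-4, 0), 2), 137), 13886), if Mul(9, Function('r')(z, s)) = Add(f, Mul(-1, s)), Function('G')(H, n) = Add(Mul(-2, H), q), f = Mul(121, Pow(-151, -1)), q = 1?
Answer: Rational(2094474, 151) ≈ 13871.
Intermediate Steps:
f = Rational(-121, 151) (f = Mul(121, Rational(-1, 151)) = Rational(-121, 151) ≈ -0.80132)
Function('G')(H, n) = Add(1, Mul(-2, H)) (Function('G')(H, n) = Add(Mul(-2, H), 1) = Add(1, Mul(-2, H)))
Function('r')(z, s) = Add(Rational(-121, 1359), Mul(Rational(-1, 9), s)) (Function('r')(z, s) = Mul(Rational(1, 9), Add(Rational(-121, 151), Mul(-1, s))) = Add(Rational(-121, 1359), Mul(Rational(-1, 9), s)))
Add(Function('r')(Pow(Function('G')(-4, 0), 2), 137), 13886) = Add(Add(Rational(-121, 1359), Mul(Rational(-1, 9), 137)), 13886) = Add(Add(Rational(-121, 1359), Rational(-137, 9)), 13886) = Add(Rational(-2312, 151), 13886) = Rational(2094474, 151)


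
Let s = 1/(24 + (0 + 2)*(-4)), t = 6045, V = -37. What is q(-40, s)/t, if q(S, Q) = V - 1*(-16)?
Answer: -7/2015 ≈ -0.0034739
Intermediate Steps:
s = 1/16 (s = 1/(24 + 2*(-4)) = 1/(24 - 8) = 1/16 ≈ 0.062500)
q(S, Q) = -21 (q(S, Q) = -37 - 1*(-16) = -37 + 16 = -21)
q(-40, s)/t = -21/6045 = -21*1/6045 = -7/2015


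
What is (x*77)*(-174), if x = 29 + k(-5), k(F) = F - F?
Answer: -388542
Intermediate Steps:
k(F) = 0
x = 29 (x = 29 + 0 = 29)
(x*77)*(-174) = (29*77)*(-174) = 2233*(-174) = -388542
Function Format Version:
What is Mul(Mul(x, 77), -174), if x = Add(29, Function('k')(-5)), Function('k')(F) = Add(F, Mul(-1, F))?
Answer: -388542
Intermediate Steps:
Function('k')(F) = 0
x = 29 (x = Add(29, 0) = 29)
Mul(Mul(x, 77), -174) = Mul(Mul(29, 77), -174) = Mul(2233, -174) = -388542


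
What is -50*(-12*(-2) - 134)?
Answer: 5500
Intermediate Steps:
-50*(-12*(-2) - 134) = -50*(24 - 134) = -50*(-110) = 5500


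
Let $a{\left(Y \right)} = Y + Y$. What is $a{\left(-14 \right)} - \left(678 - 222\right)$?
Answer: $-484$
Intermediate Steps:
$a{\left(Y \right)} = 2 Y$
$a{\left(-14 \right)} - \left(678 - 222\right) = 2 \left(-14\right) - \left(678 - 222\right) = -28 - 456 = -484$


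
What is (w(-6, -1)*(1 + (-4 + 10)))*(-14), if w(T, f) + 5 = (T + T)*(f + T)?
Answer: -7742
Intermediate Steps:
w(T, f) = -5 + 2*T*(T + f) (w(T, f) = -5 + (T + T)*(f + T) = -5 + (2*T)*(T + f) = -5 + 2*T*(T + f))
(w(-6, -1)*(1 + (-4 + 10)))*(-14) = ((-5 + 2*(-6)² + 2*(-6)*(-1))*(1 + (-4 + 10)))*(-14) = ((-5 + 2*36 + 12)*(1 + 6))*(-14) = ((-5 + 72 + 12)*7)*(-14) = (79*7)*(-14) = 553*(-14) = -7742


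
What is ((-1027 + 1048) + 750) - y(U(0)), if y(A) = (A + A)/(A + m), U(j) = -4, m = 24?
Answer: 3857/5 ≈ 771.40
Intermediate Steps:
y(A) = 2*A/(24 + A) (y(A) = (A + A)/(A + 24) = (2*A)/(24 + A) = 2*A/(24 + A))
((-1027 + 1048) + 750) - y(U(0)) = ((-1027 + 1048) + 750) - 2*(-4)/(24 - 4) = (21 + 750) - 2*(-4)/20 = 771 - 2*(-4)/20 = 771 - 1*(-⅖) = 771 + ⅖ = 3857/5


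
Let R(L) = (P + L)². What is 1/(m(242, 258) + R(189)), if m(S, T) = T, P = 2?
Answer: 1/36739 ≈ 2.7219e-5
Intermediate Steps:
R(L) = (2 + L)²
1/(m(242, 258) + R(189)) = 1/(258 + (2 + 189)²) = 1/(258 + 191²) = 1/(258 + 36481) = 1/36739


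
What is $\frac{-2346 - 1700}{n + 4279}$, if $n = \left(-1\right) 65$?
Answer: $- \frac{289}{301} \approx -0.96013$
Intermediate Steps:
$n = -65$
$\frac{-2346 - 1700}{n + 4279} = \frac{-2346 - 1700}{-65 + 4279} = - \frac{4046}{4214} = \left(-4046\right) \frac{1}{4214} = - \frac{289}{301}$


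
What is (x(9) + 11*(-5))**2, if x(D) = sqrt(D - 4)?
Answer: (55 - sqrt(5))**2 ≈ 2784.0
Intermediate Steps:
x(D) = sqrt(-4 + D)
(x(9) + 11*(-5))**2 = (sqrt(-4 + 9) + 11*(-5))**2 = (sqrt(5) - 55)**2 = (-55 + sqrt(5))**2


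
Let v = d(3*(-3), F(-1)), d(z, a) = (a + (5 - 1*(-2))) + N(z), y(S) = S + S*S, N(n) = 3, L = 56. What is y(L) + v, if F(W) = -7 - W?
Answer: 3196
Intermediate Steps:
y(S) = S + S**2
d(z, a) = 10 + a (d(z, a) = (a + (5 - 1*(-2))) + 3 = (a + (5 + 2)) + 3 = (a + 7) + 3 = (7 + a) + 3 = 10 + a)
v = 4 (v = 10 + (-7 - 1*(-1)) = 10 + (-7 + 1) = 10 - 6 = 4)
y(L) + v = 56*(1 + 56) + 4 = 56*57 + 4 = 3192 + 4 = 3196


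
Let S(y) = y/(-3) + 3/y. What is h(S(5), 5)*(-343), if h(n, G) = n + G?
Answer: -20237/15 ≈ -1349.1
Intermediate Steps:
S(y) = 3/y - y/3 (S(y) = y*(-1/3) + 3/y = -y/3 + 3/y = 3/y - y/3)
h(n, G) = G + n
h(S(5), 5)*(-343) = (5 + (3/5 - 1/3*5))*(-343) = (5 + (3*(1/5) - 5/3))*(-343) = (5 + (3/5 - 5/3))*(-343) = (5 - 16/15)*(-343) = (59/15)*(-343) = -20237/15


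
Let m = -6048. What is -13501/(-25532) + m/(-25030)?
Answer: 246173783/319532980 ≈ 0.77042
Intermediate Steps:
-13501/(-25532) + m/(-25030) = -13501/(-25532) - 6048/(-25030) = -13501*(-1/25532) - 6048*(-1/25030) = 13501/25532 + 3024/12515 = 246173783/319532980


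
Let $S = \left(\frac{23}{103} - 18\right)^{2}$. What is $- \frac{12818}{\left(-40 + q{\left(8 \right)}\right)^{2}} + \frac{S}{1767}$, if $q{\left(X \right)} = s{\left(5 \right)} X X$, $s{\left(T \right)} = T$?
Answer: $\frac{11276617073}{734847237600} \approx 0.015346$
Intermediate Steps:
$q{\left(X \right)} = 5 X^{2}$ ($q{\left(X \right)} = 5 X X = 5 X^{2}$)
$S = \frac{3352561}{10609}$ ($S = \left(23 \cdot \frac{1}{103} - 18\right)^{2} = \left(\frac{23}{103} - 18\right)^{2} = \left(- \frac{1831}{103}\right)^{2} = \frac{3352561}{10609} \approx 316.01$)
$- \frac{12818}{\left(-40 + q{\left(8 \right)}\right)^{2}} + \frac{S}{1767} = - \frac{12818}{\left(-40 + 5 \cdot 8^{2}\right)^{2}} + \frac{3352561}{10609 \cdot 1767} = - \frac{12818}{\left(-40 + 5 \cdot 64\right)^{2}} + \frac{3352561}{10609} \cdot \frac{1}{1767} = - \frac{12818}{\left(-40 + 320\right)^{2}} + \frac{3352561}{18746103} = - \frac{12818}{280^{2}} + \frac{3352561}{18746103} = - \frac{12818}{78400} + \frac{3352561}{18746103} = \left(-12818\right) \frac{1}{78400} + \frac{3352561}{18746103} = - \frac{6409}{39200} + \frac{3352561}{18746103} = \frac{11276617073}{734847237600}$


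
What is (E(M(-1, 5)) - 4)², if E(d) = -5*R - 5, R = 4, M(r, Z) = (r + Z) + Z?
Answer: 841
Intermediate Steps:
M(r, Z) = r + 2*Z (M(r, Z) = (Z + r) + Z = r + 2*Z)
E(d) = -25 (E(d) = -5*4 - 5 = -20 - 5 = -25)
(E(M(-1, 5)) - 4)² = (-25 - 4)² = (-29)² = 841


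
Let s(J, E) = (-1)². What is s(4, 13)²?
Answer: 1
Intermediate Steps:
s(J, E) = 1
s(4, 13)² = 1² = 1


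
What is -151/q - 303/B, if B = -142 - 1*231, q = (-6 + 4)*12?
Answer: 63595/8952 ≈ 7.1040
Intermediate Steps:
q = -24 (q = -2*12 = -24)
B = -373 (B = -142 - 231 = -373)
-151/q - 303/B = -151/(-24) - 303/(-373) = -151*(-1/24) - 303*(-1/373) = 151/24 + 303/373 = 63595/8952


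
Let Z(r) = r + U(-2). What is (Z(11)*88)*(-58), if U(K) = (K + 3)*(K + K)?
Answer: -35728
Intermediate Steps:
U(K) = 2*K*(3 + K) (U(K) = (3 + K)*(2*K) = 2*K*(3 + K))
Z(r) = -4 + r (Z(r) = r + 2*(-2)*(3 - 2) = r + 2*(-2)*1 = r - 4 = -4 + r)
(Z(11)*88)*(-58) = ((-4 + 11)*88)*(-58) = (7*88)*(-58) = 616*(-58) = -35728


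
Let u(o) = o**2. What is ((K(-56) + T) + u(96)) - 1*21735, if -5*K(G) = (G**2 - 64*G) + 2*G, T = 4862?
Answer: -44893/5 ≈ -8978.6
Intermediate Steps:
K(G) = -G**2/5 + 62*G/5 (K(G) = -((G**2 - 64*G) + 2*G)/5 = -(G**2 - 62*G)/5 = -G**2/5 + 62*G/5)
((K(-56) + T) + u(96)) - 1*21735 = (((1/5)*(-56)*(62 - 1*(-56)) + 4862) + 96**2) - 1*21735 = (((1/5)*(-56)*(62 + 56) + 4862) + 9216) - 21735 = (((1/5)*(-56)*118 + 4862) + 9216) - 21735 = ((-6608/5 + 4862) + 9216) - 21735 = (17702/5 + 9216) - 21735 = 63782/5 - 21735 = -44893/5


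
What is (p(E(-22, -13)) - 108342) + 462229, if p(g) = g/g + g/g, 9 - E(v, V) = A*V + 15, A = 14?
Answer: 353889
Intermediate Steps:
E(v, V) = -6 - 14*V (E(v, V) = 9 - (14*V + 15) = 9 - (15 + 14*V) = 9 + (-15 - 14*V) = -6 - 14*V)
p(g) = 2 (p(g) = 1 + 1 = 2)
(p(E(-22, -13)) - 108342) + 462229 = (2 - 108342) + 462229 = -108340 + 462229 = 353889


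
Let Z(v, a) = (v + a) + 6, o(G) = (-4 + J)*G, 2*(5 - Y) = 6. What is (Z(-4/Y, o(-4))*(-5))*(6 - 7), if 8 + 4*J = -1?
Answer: 145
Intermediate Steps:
Y = 2 (Y = 5 - ½*6 = 5 - 3 = 2)
J = -9/4 (J = -2 + (¼)*(-1) = -2 - ¼ = -9/4 ≈ -2.2500)
o(G) = -25*G/4 (o(G) = (-4 - 9/4)*G = -25*G/4)
Z(v, a) = 6 + a + v (Z(v, a) = (a + v) + 6 = 6 + a + v)
(Z(-4/Y, o(-4))*(-5))*(6 - 7) = ((6 - 25/4*(-4) - 4/2)*(-5))*(6 - 7) = ((6 + 25 - 4*½)*(-5))*(-1) = ((6 + 25 - 2)*(-5))*(-1) = (29*(-5))*(-1) = -145*(-1) = 145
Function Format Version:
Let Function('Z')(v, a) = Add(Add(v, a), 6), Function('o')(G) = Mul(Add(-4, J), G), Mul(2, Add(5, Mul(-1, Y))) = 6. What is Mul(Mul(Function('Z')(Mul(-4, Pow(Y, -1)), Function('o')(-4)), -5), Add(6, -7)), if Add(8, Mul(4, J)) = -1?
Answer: 145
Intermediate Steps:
Y = 2 (Y = Add(5, Mul(Rational(-1, 2), 6)) = Add(5, -3) = 2)
J = Rational(-9, 4) (J = Add(-2, Mul(Rational(1, 4), -1)) = Add(-2, Rational(-1, 4)) = Rational(-9, 4) ≈ -2.2500)
Function('o')(G) = Mul(Rational(-25, 4), G) (Function('o')(G) = Mul(Add(-4, Rational(-9, 4)), G) = Mul(Rational(-25, 4), G))
Function('Z')(v, a) = Add(6, a, v) (Function('Z')(v, a) = Add(Add(a, v), 6) = Add(6, a, v))
Mul(Mul(Function('Z')(Mul(-4, Pow(Y, -1)), Function('o')(-4)), -5), Add(6, -7)) = Mul(Mul(Add(6, Mul(Rational(-25, 4), -4), Mul(-4, Pow(2, -1))), -5), Add(6, -7)) = Mul(Mul(Add(6, 25, Mul(-4, Rational(1, 2))), -5), -1) = Mul(Mul(Add(6, 25, -2), -5), -1) = Mul(Mul(29, -5), -1) = Mul(-145, -1) = 145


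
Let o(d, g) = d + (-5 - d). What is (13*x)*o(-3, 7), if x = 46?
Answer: -2990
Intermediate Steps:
o(d, g) = -5
(13*x)*o(-3, 7) = (13*46)*(-5) = 598*(-5) = -2990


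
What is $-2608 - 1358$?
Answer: $-3966$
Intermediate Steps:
$-2608 - 1358 = -3966$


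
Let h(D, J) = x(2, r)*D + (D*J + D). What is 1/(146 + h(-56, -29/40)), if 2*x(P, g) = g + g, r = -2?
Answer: 5/1213 ≈ 0.0041220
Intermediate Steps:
x(P, g) = g (x(P, g) = (g + g)/2 = (2*g)/2 = g)
h(D, J) = -D + D*J (h(D, J) = -2*D + (D*J + D) = -2*D + (D + D*J) = -D + D*J)
1/(146 + h(-56, -29/40)) = 1/(146 - 56*(-1 - 29/40)) = 1/(146 - 56*(-69/40)) = 1/(146 + 483/5) = 1/(1213/5) = 5/1213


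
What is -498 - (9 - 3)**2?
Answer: -534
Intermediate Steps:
-498 - (9 - 3)**2 = -498 - 1*6**2 = -498 - 1*36 = -498 - 36 = -534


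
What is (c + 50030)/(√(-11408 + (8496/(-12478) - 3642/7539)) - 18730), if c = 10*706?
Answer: -8382533523544950/2750218234714163 - 85635*I*√311620672609892198/2750218234714163 ≈ -3.048 - 0.017382*I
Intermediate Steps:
c = 7060
(c + 50030)/(√(-11408 + (8496/(-12478) - 3642/7539)) - 18730) = (7060 + 50030)/(√(-11408 + (8496/(-12478) - 3642/7539)) - 18730) = 57090/(√(-11408 + (8496*(-1/12478) - 3642*1/7539)) - 18730) = 57090/(√(-11408 + (-4248/6239 - 1214/2513)) - 18730) = 57090/(√(-11408 - 18249370/15678607) - 18730) = 57090/(√(-178879798026/15678607) - 18730) = 57090/(3*I*√311620672609892198/15678607 - 18730) = 57090/(-18730 + 3*I*√311620672609892198/15678607)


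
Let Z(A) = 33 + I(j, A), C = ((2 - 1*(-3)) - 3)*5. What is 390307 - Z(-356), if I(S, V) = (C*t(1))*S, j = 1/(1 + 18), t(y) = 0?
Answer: 390274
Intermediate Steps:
C = 10 (C = ((2 + 3) - 3)*5 = (5 - 3)*5 = 2*5 = 10)
j = 1/19 ≈ 0.052632
I(S, V) = 0 (I(S, V) = (10*0)*S = 0*S = 0)
Z(A) = 33 (Z(A) = 33 + 0 = 33)
390307 - Z(-356) = 390307 - 1*33 = 390307 - 33 = 390274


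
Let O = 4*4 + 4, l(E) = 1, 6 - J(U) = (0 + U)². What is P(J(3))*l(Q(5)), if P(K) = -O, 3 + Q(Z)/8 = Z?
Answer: -20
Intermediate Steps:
Q(Z) = -24 + 8*Z
J(U) = 6 - U² (J(U) = 6 - (0 + U)² = 6 - U²)
O = 20 (O = 16 + 4 = 20)
P(K) = -20 (P(K) = -1*20 = -20)
P(J(3))*l(Q(5)) = -20*1 = -20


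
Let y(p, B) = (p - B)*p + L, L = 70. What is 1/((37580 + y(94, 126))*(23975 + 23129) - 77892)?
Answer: 1/1631698876 ≈ 6.1286e-10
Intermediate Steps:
y(p, B) = 70 + p*(p - B) (y(p, B) = (p - B)*p + 70 = p*(p - B) + 70 = 70 + p*(p - B))
1/((37580 + y(94, 126))*(23975 + 23129) - 77892) = 1/((37580 + (70 + 94² - 1*126*94))*(23975 + 23129) - 77892) = 1/((37580 + (70 + 8836 - 11844))*47104 - 77892) = 1/((37580 - 2938)*47104 - 77892) = 1/(34642*47104 - 77892) = 1/(1631776768 - 77892) = 1/1631698876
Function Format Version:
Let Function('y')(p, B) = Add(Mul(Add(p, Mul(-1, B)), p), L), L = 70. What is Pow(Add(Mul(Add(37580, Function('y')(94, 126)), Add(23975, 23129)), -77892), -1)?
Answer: Rational(1, 1631698876) ≈ 6.1286e-10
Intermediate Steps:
Function('y')(p, B) = Add(70, Mul(p, Add(p, Mul(-1, B)))) (Function('y')(p, B) = Add(Mul(Add(p, Mul(-1, B)), p), 70) = Add(Mul(p, Add(p, Mul(-1, B))), 70) = Add(70, Mul(p, Add(p, Mul(-1, B)))))
Pow(Add(Mul(Add(37580, Function('y')(94, 126)), Add(23975, 23129)), -77892), -1) = Pow(Add(Mul(Add(37580, Add(70, Pow(94, 2), Mul(-1, 126, 94))), Add(23975, 23129)), -77892), -1) = Pow(Add(Mul(Add(37580, Add(70, 8836, -11844)), 47104), -77892), -1) = Pow(Add(Mul(Add(37580, -2938), 47104), -77892), -1) = Pow(Add(Mul(34642, 47104), -77892), -1) = Pow(Add(1631776768, -77892), -1) = Pow(1631698876, -1) = Rational(1, 1631698876)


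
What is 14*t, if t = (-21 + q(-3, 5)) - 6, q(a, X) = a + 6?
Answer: -336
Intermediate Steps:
q(a, X) = 6 + a
t = -24 (t = (-21 + (6 - 3)) - 6 = (-21 + 3) - 6 = -18 - 6 = -24)
14*t = 14*(-24) = -336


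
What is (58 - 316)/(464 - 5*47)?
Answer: -258/229 ≈ -1.1266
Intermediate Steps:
(58 - 316)/(464 - 5*47) = -258/(464 - 235) = -258/229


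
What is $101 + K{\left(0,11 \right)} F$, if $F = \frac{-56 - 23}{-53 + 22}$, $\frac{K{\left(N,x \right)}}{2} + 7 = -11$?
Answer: $\frac{287}{31} \approx 9.2581$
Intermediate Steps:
$K{\left(N,x \right)} = -36$ ($K{\left(N,x \right)} = -14 + 2 \left(-11\right) = -14 - 22 = -36$)
$F = \frac{79}{31}$ ($F = - \frac{79}{-31} = \left(-79\right) \left(- \frac{1}{31}\right) = \frac{79}{31} \approx 2.5484$)
$101 + K{\left(0,11 \right)} F = 101 - \frac{2844}{31} = \frac{287}{31}$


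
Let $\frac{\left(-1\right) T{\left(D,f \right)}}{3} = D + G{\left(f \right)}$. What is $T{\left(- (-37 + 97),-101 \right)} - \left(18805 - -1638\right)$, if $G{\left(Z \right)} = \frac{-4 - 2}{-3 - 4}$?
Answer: $- \frac{141859}{7} \approx -20266.0$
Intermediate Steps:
$G{\left(Z \right)} = \frac{6}{7}$ ($G{\left(Z \right)} = - \frac{6}{-7} = \left(-6\right) \left(- \frac{1}{7}\right) = \frac{6}{7}$)
$T{\left(D,f \right)} = - \frac{18}{7} - 3 D$ ($T{\left(D,f \right)} = - 3 \left(D + \frac{6}{7}\right) = - 3 \left(\frac{6}{7} + D\right) = - \frac{18}{7} - 3 D$)
$T{\left(- (-37 + 97),-101 \right)} - \left(18805 - -1638\right) = \left(- \frac{18}{7} - 3 \left(- (-37 + 97)\right)\right) - \left(18805 - -1638\right) = \left(- \frac{18}{7} - 3 \left(\left(-1\right) 60\right)\right) - \left(18805 + 1638\right) = \left(- \frac{18}{7} - -180\right) - 20443 = \left(- \frac{18}{7} + 180\right) - 20443 = \frac{1242}{7} - 20443 = - \frac{141859}{7}$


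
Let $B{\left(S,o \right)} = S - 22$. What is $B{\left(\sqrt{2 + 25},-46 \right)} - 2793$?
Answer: $-2815 + 3 \sqrt{3} \approx -2809.8$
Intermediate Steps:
$B{\left(S,o \right)} = -22 + S$ ($B{\left(S,o \right)} = S - 22 = -22 + S$)
$B{\left(\sqrt{2 + 25},-46 \right)} - 2793 = \left(-22 + \sqrt{2 + 25}\right) - 2793 = \left(-22 + \sqrt{27}\right) - 2793 = \left(-22 + 3 \sqrt{3}\right) - 2793 = -2815 + 3 \sqrt{3}$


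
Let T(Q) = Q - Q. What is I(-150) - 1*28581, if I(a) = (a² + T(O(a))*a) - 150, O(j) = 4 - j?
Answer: -6231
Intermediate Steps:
T(Q) = 0
I(a) = -150 + a² (I(a) = (a² + 0*a) - 150 = (a² + 0) - 150 = a² - 150 = -150 + a²)
I(-150) - 1*28581 = (-150 + (-150)²) - 1*28581 = (-150 + 22500) - 28581 = 22350 - 28581 = -6231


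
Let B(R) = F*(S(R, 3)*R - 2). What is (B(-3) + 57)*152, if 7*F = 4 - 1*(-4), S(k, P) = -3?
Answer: 9880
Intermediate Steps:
F = 8/7 (F = (4 - 1*(-4))/7 = (4 + 4)/7 = (1/7)*8 = 8/7 ≈ 1.1429)
B(R) = -16/7 - 24*R/7 (B(R) = 8*(-3*R - 2)/7 = 8*(-2 - 3*R)/7 = -16/7 - 24*R/7)
(B(-3) + 57)*152 = ((-16/7 - 24/7*(-3)) + 57)*152 = ((-16/7 + 72/7) + 57)*152 = (8 + 57)*152 = 65*152 = 9880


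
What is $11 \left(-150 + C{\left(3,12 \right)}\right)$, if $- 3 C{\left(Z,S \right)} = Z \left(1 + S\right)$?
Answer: $-1793$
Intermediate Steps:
$C{\left(Z,S \right)} = - \frac{Z \left(1 + S\right)}{3}$
$11 \left(-150 + C{\left(3,12 \right)}\right) = 11 \left(-150 - 1 \left(1 + 12\right)\right) = 11 \left(-150 - 1 \cdot 13\right) = 11 \left(-150 - 13\right) = 11 \left(-163\right) = -1793$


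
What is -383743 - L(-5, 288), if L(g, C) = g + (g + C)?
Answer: -384021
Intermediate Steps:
L(g, C) = C + 2*g (L(g, C) = g + (C + g) = C + 2*g)
-383743 - L(-5, 288) = -383743 - (288 + 2*(-5)) = -383743 - (288 - 10) = -383743 - 1*278 = -383743 - 278 = -384021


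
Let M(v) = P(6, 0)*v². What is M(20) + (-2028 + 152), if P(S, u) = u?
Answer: -1876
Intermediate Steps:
M(v) = 0 (M(v) = 0*v² = 0)
M(20) + (-2028 + 152) = 0 + (-2028 + 152) = 0 - 1876 = -1876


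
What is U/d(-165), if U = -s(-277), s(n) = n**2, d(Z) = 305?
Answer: -76729/305 ≈ -251.57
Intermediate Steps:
U = -76729 (U = -1*(-277)**2 = -1*76729 = -76729)
U/d(-165) = -76729/305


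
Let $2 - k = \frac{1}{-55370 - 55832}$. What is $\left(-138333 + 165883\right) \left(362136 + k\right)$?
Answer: $\frac{554725722555675}{55601} \approx 9.9769 \cdot 10^{9}$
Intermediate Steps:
$k = \frac{222405}{111202}$ ($k = 2 - \frac{1}{-55370 - 55832} = 2 - \frac{1}{-111202} = 2 - - \frac{1}{111202} = 2 + \frac{1}{111202} = \frac{222405}{111202} \approx 2.0$)
$\left(-138333 + 165883\right) \left(362136 + k\right) = \left(-138333 + 165883\right) \left(362136 + \frac{222405}{111202}\right) = 27550 \cdot \frac{40270469877}{111202} = \frac{554725722555675}{55601}$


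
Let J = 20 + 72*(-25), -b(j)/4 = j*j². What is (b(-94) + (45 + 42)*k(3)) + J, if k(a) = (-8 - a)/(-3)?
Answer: 3320875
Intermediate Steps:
k(a) = 8/3 + a/3 (k(a) = (-8 - a)*(-⅓) = 8/3 + a/3)
b(j) = -4*j³ (b(j) = -4*j*j² = -4*j³)
J = -1780 (J = 20 - 1800 = -1780)
(b(-94) + (45 + 42)*k(3)) + J = (-4*(-94)³ + (45 + 42)*(8/3 + (⅓)*3)) - 1780 = (-4*(-830584) + 87*(8/3 + 1)) - 1780 = (3322336 + 87*(11/3)) - 1780 = (3322336 + 319) - 1780 = 3322655 - 1780 = 3320875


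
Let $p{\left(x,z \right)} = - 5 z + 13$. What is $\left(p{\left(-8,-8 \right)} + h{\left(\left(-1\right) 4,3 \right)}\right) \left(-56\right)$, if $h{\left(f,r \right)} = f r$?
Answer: $-2296$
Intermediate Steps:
$p{\left(x,z \right)} = 13 - 5 z$
$\left(p{\left(-8,-8 \right)} + h{\left(\left(-1\right) 4,3 \right)}\right) \left(-56\right) = \left(\left(13 - -40\right) + \left(-1\right) 4 \cdot 3\right) \left(-56\right) = \left(\left(13 + 40\right) - 12\right) \left(-56\right) = \left(53 - 12\right) \left(-56\right) = 41 \left(-56\right) = -2296$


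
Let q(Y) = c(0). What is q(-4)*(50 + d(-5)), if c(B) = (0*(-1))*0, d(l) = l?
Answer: 0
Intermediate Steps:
c(B) = 0 (c(B) = 0*0 = 0)
q(Y) = 0
q(-4)*(50 + d(-5)) = 0*(50 - 5) = 0*45 = 0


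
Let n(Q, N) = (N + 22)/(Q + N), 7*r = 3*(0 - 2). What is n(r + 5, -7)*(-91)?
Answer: 1911/4 ≈ 477.75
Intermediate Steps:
r = -6/7 (r = (3*(0 - 2))/7 = (3*(-2))/7 = (⅐)*(-6) = -6/7 ≈ -0.85714)
n(Q, N) = (22 + N)/(N + Q)
n(r + 5, -7)*(-91) = ((22 - 7)/(-7 + (-6/7 + 5)))*(-91) = (15/(-7 + 29/7))*(-91) = (15/(-20/7))*(-91) = -7/20*15*(-91) = -21/4*(-91) = 1911/4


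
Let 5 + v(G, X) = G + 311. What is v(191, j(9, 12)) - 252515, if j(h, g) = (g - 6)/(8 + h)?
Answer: -252018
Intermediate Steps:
j(h, g) = (-6 + g)/(8 + h)
v(G, X) = 306 + G (v(G, X) = -5 + (G + 311) = -5 + (311 + G) = 306 + G)
v(191, j(9, 12)) - 252515 = (306 + 191) - 252515 = 497 - 252515 = -252018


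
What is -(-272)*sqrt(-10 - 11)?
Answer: 272*I*sqrt(21) ≈ 1246.5*I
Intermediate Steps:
-(-272)*sqrt(-10 - 11) = -(-272)*sqrt(-21) = -(-272)*I*sqrt(21) = 272*I*sqrt(21)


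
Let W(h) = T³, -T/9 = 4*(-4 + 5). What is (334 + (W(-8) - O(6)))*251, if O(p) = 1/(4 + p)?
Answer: -116268471/10 ≈ -1.1627e+7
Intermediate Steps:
T = -36 (T = -36*(-4 + 5) = -36 ≈ -36.000)
W(h) = -46656 (W(h) = (-36)³ = -46656)
(334 + (W(-8) - O(6)))*251 = (334 + (-46656 - 1/(4 + 6)))*251 = (334 + (-46656 - 1/10))*251 = (334 + (-46656 - 1*⅒))*251 = (334 + (-46656 - ⅒))*251 = (334 - 466561/10)*251 = -463221/10*251 = -116268471/10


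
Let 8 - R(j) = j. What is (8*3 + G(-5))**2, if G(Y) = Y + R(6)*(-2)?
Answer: 225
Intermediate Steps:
R(j) = 8 - j
G(Y) = -4 + Y (G(Y) = Y + (8 - 1*6)*(-2) = Y + (8 - 6)*(-2) = Y + 2*(-2) = Y - 4 = -4 + Y)
(8*3 + G(-5))**2 = (8*3 + (-4 - 5))**2 = (24 - 9)**2 = 15**2 = 225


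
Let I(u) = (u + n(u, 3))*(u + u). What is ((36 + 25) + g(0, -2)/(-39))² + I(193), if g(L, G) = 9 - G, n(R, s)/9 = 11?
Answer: 177042376/1521 ≈ 1.1640e+5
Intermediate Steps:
n(R, s) = 99 (n(R, s) = 9*11 = 99)
I(u) = 2*u*(99 + u) (I(u) = (u + 99)*(u + u) = (99 + u)*(2*u) = 2*u*(99 + u))
((36 + 25) + g(0, -2)/(-39))² + I(193) = ((36 + 25) + (9 - 1*(-2))/(-39))² + 2*193*(99 + 193) = (61 + (9 + 2)*(-1/39))² + 2*193*292 = (61 + 11*(-1/39))² + 112712 = (61 - 11/39)² + 112712 = (2368/39)² + 112712 = 5607424/1521 + 112712 = 177042376/1521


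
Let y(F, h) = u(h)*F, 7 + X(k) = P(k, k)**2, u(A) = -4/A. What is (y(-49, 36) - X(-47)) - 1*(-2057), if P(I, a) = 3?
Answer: 18544/9 ≈ 2060.4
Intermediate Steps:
X(k) = 2 (X(k) = -7 + 3**2 = -7 + 9 = 2)
y(F, h) = -4*F/h (y(F, h) = (-4/h)*F = -4*F/h)
(y(-49, 36) - X(-47)) - 1*(-2057) = (-4*(-49)/36 - 1*2) - 1*(-2057) = (-4*(-49)*1/36 - 2) + 2057 = (49/9 - 2) + 2057 = 31/9 + 2057 = 18544/9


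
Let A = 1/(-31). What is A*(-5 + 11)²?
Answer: -36/31 ≈ -1.1613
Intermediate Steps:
A = -1/31 ≈ -0.032258
A*(-5 + 11)² = -(-5 + 11)²/31 = -1/31*6² = -1/31*36 = -36/31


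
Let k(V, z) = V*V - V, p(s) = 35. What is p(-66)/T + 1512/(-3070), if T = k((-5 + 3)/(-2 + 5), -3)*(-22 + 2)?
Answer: -25389/12280 ≈ -2.0675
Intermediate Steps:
k(V, z) = V**2 - V
T = -200/9 (T = (((-5 + 3)/(-2 + 5))*(-1 + (-5 + 3)/(-2 + 5)))*(-22 + 2) = ((-2/3)*(-1 - 2/3))*(-20) = ((-2*1/3)*(-1 - 2*1/3))*(-20) = -2*(-1 - 2/3)/3*(-20) = -2/3*(-5/3)*(-20) = (10/9)*(-20) = -200/9 ≈ -22.222)
p(-66)/T + 1512/(-3070) = 35/(-200/9) + 1512/(-3070) = 35*(-9/200) + 1512*(-1/3070) = -63/40 - 756/1535 = -25389/12280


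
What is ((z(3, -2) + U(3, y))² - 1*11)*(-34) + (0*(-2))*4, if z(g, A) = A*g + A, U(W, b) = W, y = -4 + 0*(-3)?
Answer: -476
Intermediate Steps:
y = -4 (y = -4 + 0 = -4)
z(g, A) = A + A*g
((z(3, -2) + U(3, y))² - 1*11)*(-34) + (0*(-2))*4 = ((-2*(1 + 3) + 3)² - 1*11)*(-34) + (0*(-2))*4 = ((-2*4 + 3)² - 11)*(-34) + 0*4 = ((-8 + 3)² - 11)*(-34) + 0 = ((-5)² - 11)*(-34) + 0 = (25 - 11)*(-34) + 0 = 14*(-34) + 0 = -476 + 0 = -476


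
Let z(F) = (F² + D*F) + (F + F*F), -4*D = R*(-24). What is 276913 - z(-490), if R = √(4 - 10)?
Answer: -202797 + 2940*I*√6 ≈ -2.028e+5 + 7201.5*I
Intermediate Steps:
R = I*√6 (R = √(-6) = I*√6 ≈ 2.4495*I)
D = 6*I*√6 (D = -I*√6*(-24)/4 = -(-6)*I*√6 = 6*I*√6 ≈ 14.697*I)
z(F) = F + 2*F² + 6*I*F*√6 (z(F) = (F² + (6*I*√6)*F) + (F + F*F) = (F² + 6*I*F*√6) + (F + F²) = F + 2*F² + 6*I*F*√6)
276913 - z(-490) = 276913 - (-490)*(1 + 2*(-490) + 6*I*√6) = 276913 - (-490)*(1 - 980 + 6*I*√6) = 276913 - (-490)*(-979 + 6*I*√6) = 276913 - (479710 - 2940*I*√6) = 276913 + (-479710 + 2940*I*√6) = -202797 + 2940*I*√6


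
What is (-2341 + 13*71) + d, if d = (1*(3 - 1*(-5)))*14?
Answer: -1306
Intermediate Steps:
d = 112 (d = (1*(3 + 5))*14 = (1*8)*14 = 8*14 = 112)
(-2341 + 13*71) + d = (-2341 + 13*71) + 112 = (-2341 + 923) + 112 = -1418 + 112 = -1306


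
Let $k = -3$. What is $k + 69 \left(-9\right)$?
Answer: $-624$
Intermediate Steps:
$k + 69 \left(-9\right) = -3 + 69 \left(-9\right) = -3 - 621 = -624$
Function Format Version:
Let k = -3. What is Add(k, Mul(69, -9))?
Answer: -624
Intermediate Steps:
Add(k, Mul(69, -9)) = Add(-3, Mul(69, -9)) = Add(-3, -621) = -624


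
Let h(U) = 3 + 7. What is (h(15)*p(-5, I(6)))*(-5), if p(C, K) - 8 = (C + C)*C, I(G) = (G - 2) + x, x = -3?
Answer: -2900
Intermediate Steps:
h(U) = 10
I(G) = -5 + G (I(G) = (G - 2) - 3 = (-2 + G) - 3 = -5 + G)
p(C, K) = 8 + 2*C² (p(C, K) = 8 + (C + C)*C = 8 + (2*C)*C = 8 + 2*C²)
(h(15)*p(-5, I(6)))*(-5) = (10*(8 + 2*(-5)²))*(-5) = (10*(8 + 2*25))*(-5) = (10*(8 + 50))*(-5) = (10*58)*(-5) = 580*(-5) = -2900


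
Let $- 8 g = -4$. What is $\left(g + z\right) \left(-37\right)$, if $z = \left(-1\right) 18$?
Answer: $\frac{1295}{2} \approx 647.5$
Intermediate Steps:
$g = \frac{1}{2}$ ($g = \left(- \frac{1}{8}\right) \left(-4\right) = \frac{1}{2} \approx 0.5$)
$z = -18$
$\left(g + z\right) \left(-37\right) = \left(\frac{1}{2} - 18\right) \left(-37\right) = \left(- \frac{35}{2}\right) \left(-37\right) = \frac{1295}{2}$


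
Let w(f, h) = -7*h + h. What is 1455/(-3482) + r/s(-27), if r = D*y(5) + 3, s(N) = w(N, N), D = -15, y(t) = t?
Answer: -27023/31338 ≈ -0.86231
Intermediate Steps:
w(f, h) = -6*h
s(N) = -6*N
r = -72 (r = -15*5 + 3 = -75 + 3 = -72)
1455/(-3482) + r/s(-27) = 1455/(-3482) - 72/((-6*(-27))) = 1455*(-1/3482) - 72/162 = -1455/3482 - 72*1/162 = -1455/3482 - 4/9 = -27023/31338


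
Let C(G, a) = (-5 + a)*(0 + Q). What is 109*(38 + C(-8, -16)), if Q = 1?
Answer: 1853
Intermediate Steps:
C(G, a) = -5 + a (C(G, a) = (-5 + a)*(0 + 1) = (-5 + a)*1 = -5 + a)
109*(38 + C(-8, -16)) = 109*(38 + (-5 - 16)) = 109*(38 - 21) = 109*17 = 1853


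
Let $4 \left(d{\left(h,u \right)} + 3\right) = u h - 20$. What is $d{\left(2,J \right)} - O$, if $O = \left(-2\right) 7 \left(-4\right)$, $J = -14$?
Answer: $-71$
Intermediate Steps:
$d{\left(h,u \right)} = -8 + \frac{h u}{4}$ ($d{\left(h,u \right)} = -3 + \frac{u h - 20}{4} = -3 + \frac{h u - 20}{4} = -3 + \frac{-20 + h u}{4} = -3 + \left(-5 + \frac{h u}{4}\right) = -8 + \frac{h u}{4}$)
$O = 56$ ($O = \left(-14\right) \left(-4\right) = 56$)
$d{\left(2,J \right)} - O = \left(-8 + \frac{1}{4} \cdot 2 \left(-14\right)\right) - 56 = \left(-8 - 7\right) - 56 = -15 - 56 = -71$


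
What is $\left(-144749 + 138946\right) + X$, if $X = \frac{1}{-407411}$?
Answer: $- \frac{2364206034}{407411} \approx -5803.0$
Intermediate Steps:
$X = - \frac{1}{407411} \approx -2.4545 \cdot 10^{-6}$
$\left(-144749 + 138946\right) + X = \left(-144749 + 138946\right) - \frac{1}{407411} = -5803 - \frac{1}{407411} = - \frac{2364206034}{407411}$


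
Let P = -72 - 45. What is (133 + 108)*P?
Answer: -28197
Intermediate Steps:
P = -117
(133 + 108)*P = (133 + 108)*(-117) = 241*(-117) = -28197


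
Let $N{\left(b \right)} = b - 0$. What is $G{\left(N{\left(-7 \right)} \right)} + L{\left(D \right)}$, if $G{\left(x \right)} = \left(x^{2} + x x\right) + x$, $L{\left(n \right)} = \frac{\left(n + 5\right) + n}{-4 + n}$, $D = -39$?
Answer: $\frac{3986}{43} \approx 92.698$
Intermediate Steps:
$N{\left(b \right)} = b$ ($N{\left(b \right)} = b + 0 = b$)
$L{\left(n \right)} = \frac{5 + 2 n}{-4 + n}$ ($L{\left(n \right)} = \frac{\left(5 + n\right) + n}{-4 + n} = \frac{5 + 2 n}{-4 + n}$)
$G{\left(x \right)} = x + 2 x^{2}$ ($G{\left(x \right)} = \left(x^{2} + x^{2}\right) + x = 2 x^{2} + x = x + 2 x^{2}$)
$G{\left(N{\left(-7 \right)} \right)} + L{\left(D \right)} = - 7 \left(1 + 2 \left(-7\right)\right) + \frac{5 + 2 \left(-39\right)}{-4 - 39} = - 7 \left(1 - 14\right) + \frac{5 - 78}{-43} = \left(-7\right) \left(-13\right) - - \frac{73}{43} = 91 + \frac{73}{43} = \frac{3986}{43}$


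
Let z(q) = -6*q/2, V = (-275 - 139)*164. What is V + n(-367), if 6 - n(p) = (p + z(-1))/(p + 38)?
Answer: -3190882/47 ≈ -67891.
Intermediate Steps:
V = -67896 (V = -414*164 = -67896)
z(q) = -3*q (z(q) = -6*q/2 = -3*q)
n(p) = 6 - (3 + p)/(38 + p) (n(p) = 6 - (p - 3*(-1))/(p + 38) = 6 - (p + 3)/(38 + p) = 6 - (3 + p)/(38 + p))
V + n(-367) = -67896 + 5*(45 - 367)/(38 - 367) = -67896 + 5*(-322)/(-329) = -67896 + 5*(-1/329)*(-322) = -67896 + 230/47 = -3190882/47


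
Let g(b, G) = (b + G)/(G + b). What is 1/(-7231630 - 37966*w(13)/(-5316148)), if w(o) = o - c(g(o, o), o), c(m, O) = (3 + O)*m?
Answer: -2658074/19222207737569 ≈ -1.3828e-7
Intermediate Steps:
g(b, G) = 1 (g(b, G) = (G + b)/(G + b) = 1)
c(m, O) = m*(3 + O)
w(o) = -3 (w(o) = o - (3 + o) = o + (-3 - o) = -3)
1/(-7231630 - 37966*w(13)/(-5316148)) = 1/(-7231630 - 37966*(-3)/(-5316148)) = 1/(-7231630 + 113898*(-1/5316148)) = 1/(-7231630 - 56949/2658074) = 1/(-19222207737569/2658074) = -2658074/19222207737569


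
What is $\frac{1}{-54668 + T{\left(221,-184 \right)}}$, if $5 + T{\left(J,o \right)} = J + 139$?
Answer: $- \frac{1}{54313} \approx -1.8412 \cdot 10^{-5}$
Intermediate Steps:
$T{\left(J,o \right)} = 134 + J$ ($T{\left(J,o \right)} = -5 + \left(J + 139\right) = -5 + \left(139 + J\right) = 134 + J$)
$\frac{1}{-54668 + T{\left(221,-184 \right)}} = \frac{1}{-54668 + \left(134 + 221\right)} = \frac{1}{-54668 + 355} = \frac{1}{-54313} = - \frac{1}{54313}$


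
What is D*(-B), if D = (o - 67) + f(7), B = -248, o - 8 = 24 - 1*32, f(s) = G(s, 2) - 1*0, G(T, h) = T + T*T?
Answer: -2728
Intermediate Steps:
G(T, h) = T + T²
f(s) = s*(1 + s) (f(s) = s*(1 + s) - 1*0 = s*(1 + s) + 0 = s*(1 + s))
o = 0 (o = 8 + (24 - 1*32) = 8 + (24 - 32) = 8 - 8 = 0)
D = -11 (D = (0 - 67) + 7*(1 + 7) = -67 + 7*8 = -67 + 56 = -11)
D*(-B) = -(-11)*(-248) = -11*248 = -2728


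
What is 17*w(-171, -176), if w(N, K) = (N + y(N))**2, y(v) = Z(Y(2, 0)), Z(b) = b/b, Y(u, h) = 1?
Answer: 491300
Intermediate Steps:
Z(b) = 1
y(v) = 1
w(N, K) = (1 + N)**2 (w(N, K) = (N + 1)**2 = (1 + N)**2)
17*w(-171, -176) = 17*(1 - 171)**2 = 17*(-170)**2 = 17*28900 = 491300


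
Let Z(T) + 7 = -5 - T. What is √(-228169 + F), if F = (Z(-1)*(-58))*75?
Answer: I*√180319 ≈ 424.64*I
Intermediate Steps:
Z(T) = -12 - T (Z(T) = -7 + (-5 - T) = -12 - T)
F = 47850 (F = ((-12 - 1*(-1))*(-58))*75 = ((-12 + 1)*(-58))*75 = -11*(-58)*75 = 638*75 = 47850)
√(-228169 + F) = √(-228169 + 47850) = √(-180319) = I*√180319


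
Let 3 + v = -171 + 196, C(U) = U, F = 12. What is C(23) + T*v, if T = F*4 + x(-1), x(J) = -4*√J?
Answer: 1079 - 88*I ≈ 1079.0 - 88.0*I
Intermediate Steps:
v = 22 (v = -3 + (-171 + 196) = -3 + 25 = 22)
T = 48 - 4*I (T = 12*4 - 4*I = 48 - 4*I ≈ 48.0 - 4.0*I)
C(23) + T*v = 23 + (48 - 4*I)*22 = 23 + (1056 - 88*I) = 1079 - 88*I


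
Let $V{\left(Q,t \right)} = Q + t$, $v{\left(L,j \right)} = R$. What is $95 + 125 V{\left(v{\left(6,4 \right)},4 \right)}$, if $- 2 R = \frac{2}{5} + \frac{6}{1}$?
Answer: $195$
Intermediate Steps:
$R = - \frac{16}{5}$ ($R = - \frac{\frac{2}{5} + \frac{6}{1}}{2} = - \frac{2 \cdot \frac{1}{5} + 6 \cdot 1}{2} = - \frac{\frac{2}{5} + 6}{2} = \left(- \frac{1}{2}\right) \frac{32}{5} = - \frac{16}{5} \approx -3.2$)
$v{\left(L,j \right)} = - \frac{16}{5}$
$95 + 125 V{\left(v{\left(6,4 \right)},4 \right)} = 95 + 125 \left(- \frac{16}{5} + 4\right) = 95 + 125 \cdot \frac{4}{5} = 95 + 100 = 195$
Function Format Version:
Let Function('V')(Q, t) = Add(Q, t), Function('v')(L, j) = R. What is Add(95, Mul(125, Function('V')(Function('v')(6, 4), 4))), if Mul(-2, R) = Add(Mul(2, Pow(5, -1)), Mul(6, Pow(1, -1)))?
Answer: 195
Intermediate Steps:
R = Rational(-16, 5) (R = Mul(Rational(-1, 2), Add(Mul(2, Pow(5, -1)), Mul(6, Pow(1, -1)))) = Mul(Rational(-1, 2), Add(Mul(2, Rational(1, 5)), Mul(6, 1))) = Mul(Rational(-1, 2), Add(Rational(2, 5), 6)) = Mul(Rational(-1, 2), Rational(32, 5)) = Rational(-16, 5) ≈ -3.2000)
Function('v')(L, j) = Rational(-16, 5)
Add(95, Mul(125, Function('V')(Function('v')(6, 4), 4))) = Add(95, Mul(125, Add(Rational(-16, 5), 4))) = Add(95, Mul(125, Rational(4, 5))) = Add(95, 100) = 195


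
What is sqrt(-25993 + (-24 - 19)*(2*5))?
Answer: I*sqrt(26423) ≈ 162.55*I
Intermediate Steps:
sqrt(-25993 + (-24 - 19)*(2*5)) = sqrt(-25993 - 43*10) = sqrt(-25993 - 430) = sqrt(-26423) = I*sqrt(26423)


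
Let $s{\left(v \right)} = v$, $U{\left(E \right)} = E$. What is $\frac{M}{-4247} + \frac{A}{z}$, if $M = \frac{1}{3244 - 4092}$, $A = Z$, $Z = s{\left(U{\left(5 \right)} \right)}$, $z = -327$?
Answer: $- \frac{18006953}{1177676112} \approx -0.01529$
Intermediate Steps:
$Z = 5$
$A = 5$
$M = - \frac{1}{848}$ ($M = \frac{1}{-848} = - \frac{1}{848} \approx -0.0011792$)
$\frac{M}{-4247} + \frac{A}{z} = - \frac{1}{848 \left(-4247\right)} + \frac{5}{-327} = \left(- \frac{1}{848}\right) \left(- \frac{1}{4247}\right) + 5 \left(- \frac{1}{327}\right) = \frac{1}{3601456} - \frac{5}{327} = - \frac{18006953}{1177676112}$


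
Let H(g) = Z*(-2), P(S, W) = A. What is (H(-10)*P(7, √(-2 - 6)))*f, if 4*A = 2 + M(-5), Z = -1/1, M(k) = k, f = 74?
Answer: -111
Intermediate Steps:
Z = -1 (Z = -1*1 = -1)
A = -¾ (A = (2 - 5)/4 = (¼)*(-3) = -¾ ≈ -0.75000)
P(S, W) = -¾
H(g) = 2 (H(g) = -1*(-2) = 2)
(H(-10)*P(7, √(-2 - 6)))*f = (2*(-¾))*74 = -3/2*74 = -111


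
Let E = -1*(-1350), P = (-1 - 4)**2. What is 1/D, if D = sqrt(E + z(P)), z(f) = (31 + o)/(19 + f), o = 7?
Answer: sqrt(653818)/29719 ≈ 0.027208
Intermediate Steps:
P = 25 (P = (-5)**2 = 25)
z(f) = 38/(19 + f) (z(f) = (31 + 7)/(19 + f) = 38/(19 + f))
E = 1350
D = sqrt(653818)/22 (D = sqrt(1350 + 38/(19 + 25)) = sqrt(1350 + 38/44) = sqrt(1350 + 38*(1/44)) = sqrt(1350 + 19/22) = sqrt(29719/22) = sqrt(653818)/22 ≈ 36.754)
1/D = 1/(sqrt(653818)/22) = sqrt(653818)/29719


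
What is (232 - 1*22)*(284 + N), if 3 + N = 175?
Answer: 95760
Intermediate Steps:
N = 172 (N = -3 + 175 = 172)
(232 - 1*22)*(284 + N) = (232 - 1*22)*(284 + 172) = (232 - 22)*456 = 210*456 = 95760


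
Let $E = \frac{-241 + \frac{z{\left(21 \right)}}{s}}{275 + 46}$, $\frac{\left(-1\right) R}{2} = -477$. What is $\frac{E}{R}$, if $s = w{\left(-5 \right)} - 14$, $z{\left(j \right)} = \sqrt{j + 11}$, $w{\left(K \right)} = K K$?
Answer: $- \frac{241}{306234} + \frac{2 \sqrt{2}}{1684287} \approx -0.0007853$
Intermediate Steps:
$w{\left(K \right)} = K^{2}$
$z{\left(j \right)} = \sqrt{11 + j}$
$R = 954$ ($R = \left(-2\right) \left(-477\right) = 954$)
$s = 11$ ($s = \left(-5\right)^{2} - 14 = 25 - 14 = 11$)
$E = - \frac{241}{321} + \frac{4 \sqrt{2}}{3531}$ ($E = \frac{-241 + \frac{\sqrt{11 + 21}}{11}}{275 + 46} = \frac{-241 + \sqrt{32} \cdot \frac{1}{11}}{321} = \left(-241 + 4 \sqrt{2} \cdot \frac{1}{11}\right) \frac{1}{321} = \left(-241 + \frac{4 \sqrt{2}}{11}\right) \frac{1}{321} = - \frac{241}{321} + \frac{4 \sqrt{2}}{3531} \approx -0.74918$)
$\frac{E}{R} = \frac{- \frac{241}{321} + \frac{4 \sqrt{2}}{3531}}{954} = \left(- \frac{241}{321} + \frac{4 \sqrt{2}}{3531}\right) \frac{1}{954} = - \frac{241}{306234} + \frac{2 \sqrt{2}}{1684287}$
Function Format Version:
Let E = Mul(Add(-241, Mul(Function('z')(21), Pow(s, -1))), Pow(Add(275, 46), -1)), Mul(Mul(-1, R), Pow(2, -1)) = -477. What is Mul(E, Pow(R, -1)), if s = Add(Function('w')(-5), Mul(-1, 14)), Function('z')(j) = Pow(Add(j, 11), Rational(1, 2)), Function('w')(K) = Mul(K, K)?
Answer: Add(Rational(-241, 306234), Mul(Rational(2, 1684287), Pow(2, Rational(1, 2)))) ≈ -0.00078530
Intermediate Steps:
Function('w')(K) = Pow(K, 2)
Function('z')(j) = Pow(Add(11, j), Rational(1, 2))
R = 954 (R = Mul(-2, -477) = 954)
s = 11 (s = Add(Pow(-5, 2), Mul(-1, 14)) = Add(25, -14) = 11)
E = Add(Rational(-241, 321), Mul(Rational(4, 3531), Pow(2, Rational(1, 2)))) (E = Mul(Add(-241, Mul(Pow(Add(11, 21), Rational(1, 2)), Pow(11, -1))), Pow(Add(275, 46), -1)) = Mul(Add(-241, Mul(Pow(32, Rational(1, 2)), Rational(1, 11))), Pow(321, -1)) = Mul(Add(-241, Mul(Mul(4, Pow(2, Rational(1, 2))), Rational(1, 11))), Rational(1, 321)) = Mul(Add(-241, Mul(Rational(4, 11), Pow(2, Rational(1, 2)))), Rational(1, 321)) = Add(Rational(-241, 321), Mul(Rational(4, 3531), Pow(2, Rational(1, 2)))) ≈ -0.74918)
Mul(E, Pow(R, -1)) = Mul(Add(Rational(-241, 321), Mul(Rational(4, 3531), Pow(2, Rational(1, 2)))), Pow(954, -1)) = Mul(Add(Rational(-241, 321), Mul(Rational(4, 3531), Pow(2, Rational(1, 2)))), Rational(1, 954)) = Add(Rational(-241, 306234), Mul(Rational(2, 1684287), Pow(2, Rational(1, 2))))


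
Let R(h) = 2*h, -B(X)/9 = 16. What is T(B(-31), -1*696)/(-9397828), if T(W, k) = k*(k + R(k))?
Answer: -363312/2349457 ≈ -0.15464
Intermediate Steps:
B(X) = -144 (B(X) = -9*16 = -144)
T(W, k) = 3*k² (T(W, k) = k*(k + 2*k) = k*(3*k) = 3*k²)
T(B(-31), -1*696)/(-9397828) = (3*(-1*696)²)/(-9397828) = (3*(-696)²)*(-1/9397828) = (3*484416)*(-1/9397828) = 1453248*(-1/9397828) = -363312/2349457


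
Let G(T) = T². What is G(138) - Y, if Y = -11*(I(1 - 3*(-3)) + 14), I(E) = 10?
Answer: 19308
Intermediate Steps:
Y = -264 (Y = -11*(10 + 14) = -11*24 = -264)
G(138) - Y = 138² - 1*(-264) = 19044 + 264 = 19308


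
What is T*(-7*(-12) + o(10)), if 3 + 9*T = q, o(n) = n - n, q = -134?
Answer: -3836/3 ≈ -1278.7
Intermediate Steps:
o(n) = 0
T = -137/9 (T = -⅓ + (⅑)*(-134) = -⅓ - 134/9 = -137/9 ≈ -15.222)
T*(-7*(-12) + o(10)) = -137*(-7*(-12) + 0)/9 = -137*(84 + 0)/9 = -137/9*84 = -3836/3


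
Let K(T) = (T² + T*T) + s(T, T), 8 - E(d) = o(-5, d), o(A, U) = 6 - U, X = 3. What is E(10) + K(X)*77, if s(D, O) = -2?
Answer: 1244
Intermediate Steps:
E(d) = 2 + d (E(d) = 8 - (6 - d) = 8 + (-6 + d) = 2 + d)
K(T) = -2 + 2*T² (K(T) = (T² + T*T) - 2 = (T² + T²) - 2 = 2*T² - 2 = -2 + 2*T²)
E(10) + K(X)*77 = (2 + 10) + (-2 + 2*3²)*77 = 12 + (-2 + 2*9)*77 = 12 + (-2 + 18)*77 = 12 + 16*77 = 12 + 1232 = 1244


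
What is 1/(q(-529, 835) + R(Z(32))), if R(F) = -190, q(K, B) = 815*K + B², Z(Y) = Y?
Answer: 1/265900 ≈ 3.7608e-6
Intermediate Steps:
q(K, B) = B² + 815*K
1/(q(-529, 835) + R(Z(32))) = 1/((835² + 815*(-529)) - 190) = 1/((697225 - 431135) - 190) = 1/(266090 - 190) = 1/265900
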